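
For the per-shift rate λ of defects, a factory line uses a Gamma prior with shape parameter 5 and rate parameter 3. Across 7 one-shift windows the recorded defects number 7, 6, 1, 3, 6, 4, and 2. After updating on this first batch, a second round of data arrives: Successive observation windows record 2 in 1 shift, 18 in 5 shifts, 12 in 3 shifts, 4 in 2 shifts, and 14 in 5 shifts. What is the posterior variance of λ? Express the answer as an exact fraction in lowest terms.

Total count: 7 + 6 + 1 + 3 + 6 + 4 + 2 = 29.
Total exposure: 7 shifts.
After the first batch: Gamma(5 + 29, 3 + 7) = Gamma(34, 10).
Total count: 2 + 18 + 12 + 4 + 14 = 50.
Total exposure: 1 + 5 + 3 + 2 + 5 = 16 shifts.
After the second batch: Gamma(34 + 50, 10 + 16) = Gamma(84, 26).
Posterior variance = α'/β'² = 84/676 = 21/169.

21/169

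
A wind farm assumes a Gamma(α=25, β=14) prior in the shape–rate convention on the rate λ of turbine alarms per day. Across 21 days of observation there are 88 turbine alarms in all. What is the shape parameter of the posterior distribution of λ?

Total count 88 over total exposure 21 days.
Conjugate update: add total count to the shape and total exposure to the rate, giving Gamma(113, 35).

113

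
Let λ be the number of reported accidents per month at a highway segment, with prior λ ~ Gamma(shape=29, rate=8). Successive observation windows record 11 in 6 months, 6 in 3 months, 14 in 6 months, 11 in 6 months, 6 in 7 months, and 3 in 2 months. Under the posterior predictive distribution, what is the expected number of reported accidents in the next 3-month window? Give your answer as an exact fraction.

Total count: 11 + 6 + 14 + 11 + 6 + 3 = 51.
Total exposure: 6 + 3 + 6 + 6 + 7 + 2 = 30 months.
Gamma(α, β) with Poisson data over total exposure Σt gives posterior Gamma(α+Σx, β+Σt) = Gamma(80, 38).
Predictive mean over a 3-month window = T·E[λ|data] = 3·80/38 = 120/19.

120/19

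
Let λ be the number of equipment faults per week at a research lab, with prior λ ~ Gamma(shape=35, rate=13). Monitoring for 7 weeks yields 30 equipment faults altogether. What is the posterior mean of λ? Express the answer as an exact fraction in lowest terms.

Total count 30 over total exposure 7 weeks.
Conjugate update: add total count to the shape and total exposure to the rate, giving Gamma(65, 20).
Posterior mean = α'/β' = 65/20 = 13/4.

13/4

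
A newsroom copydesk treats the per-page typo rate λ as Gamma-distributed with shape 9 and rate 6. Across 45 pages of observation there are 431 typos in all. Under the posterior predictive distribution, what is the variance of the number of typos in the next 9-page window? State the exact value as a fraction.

26400/289

Total count 431 over total exposure 45 pages.
Gamma(α, β) with Poisson data over total exposure Σt gives posterior Gamma(α+Σx, β+Σt) = Gamma(440, 51).
The posterior predictive for a window of length T is Negative Binomial with variance T·α'·(β'+T)/β'² = 9·440·60/2601 = 26400/289.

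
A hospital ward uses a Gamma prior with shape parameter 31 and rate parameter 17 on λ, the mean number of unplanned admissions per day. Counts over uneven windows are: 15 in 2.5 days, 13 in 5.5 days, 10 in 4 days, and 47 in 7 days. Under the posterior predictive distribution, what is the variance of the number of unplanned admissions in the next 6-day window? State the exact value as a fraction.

Total count: 15 + 13 + 10 + 47 = 85.
Total exposure: 2.5 + 5.5 + 4 + 7 = 19 days.
Gamma(α, β) with Poisson data over total exposure Σt gives posterior Gamma(α+Σx, β+Σt) = Gamma(116, 36).
The posterior predictive for a window of length T is Negative Binomial with variance T·α'·(β'+T)/β'² = 6·116·42/1296 = 203/9.

203/9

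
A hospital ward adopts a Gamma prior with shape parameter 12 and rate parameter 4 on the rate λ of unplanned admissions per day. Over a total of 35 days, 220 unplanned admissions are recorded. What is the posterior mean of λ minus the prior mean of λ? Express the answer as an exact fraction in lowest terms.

115/39

Total count 220 over total exposure 35 days.
Gamma(α, β) with Poisson data over total exposure Σt gives posterior Gamma(α+Σx, β+Σt) = Gamma(232, 39).
Posterior mean = 232/39 = 232/39; prior mean = 12/4 = 3. Difference = 232/39 − 3 = 115/39.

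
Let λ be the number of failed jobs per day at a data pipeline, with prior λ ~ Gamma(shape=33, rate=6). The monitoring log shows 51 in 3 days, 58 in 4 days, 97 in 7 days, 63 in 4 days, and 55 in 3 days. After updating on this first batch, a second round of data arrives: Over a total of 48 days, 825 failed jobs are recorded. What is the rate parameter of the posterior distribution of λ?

75

Total count: 51 + 58 + 97 + 63 + 55 = 324.
Total exposure: 3 + 4 + 7 + 4 + 3 = 21 days.
After the first batch: Gamma(33 + 324, 6 + 21) = Gamma(357, 27).
Total count 825 over total exposure 48 days.
After the second batch: Gamma(357 + 825, 27 + 48) = Gamma(1182, 75).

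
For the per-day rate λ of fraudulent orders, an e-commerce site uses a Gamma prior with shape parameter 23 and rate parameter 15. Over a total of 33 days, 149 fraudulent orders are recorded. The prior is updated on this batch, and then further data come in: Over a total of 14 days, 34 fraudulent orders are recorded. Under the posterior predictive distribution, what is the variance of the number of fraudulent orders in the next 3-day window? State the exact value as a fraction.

Total count 149 over total exposure 33 days.
After the first batch: Gamma(23 + 149, 15 + 33) = Gamma(172, 48).
Total count 34 over total exposure 14 days.
After the second batch: Gamma(172 + 34, 48 + 14) = Gamma(206, 62).
The posterior predictive for a window of length T is Negative Binomial with variance T·α'·(β'+T)/β'² = 3·206·65/3844 = 20085/1922.

20085/1922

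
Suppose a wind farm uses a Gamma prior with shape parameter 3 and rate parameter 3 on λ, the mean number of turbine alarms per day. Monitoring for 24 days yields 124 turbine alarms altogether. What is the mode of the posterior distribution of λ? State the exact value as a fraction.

14/3

Total count 124 over total exposure 24 days.
Conjugate update: add total count to the shape and total exposure to the rate, giving Gamma(127, 27).
Posterior mode = (α'−1)/β' = 126/27 = 14/3.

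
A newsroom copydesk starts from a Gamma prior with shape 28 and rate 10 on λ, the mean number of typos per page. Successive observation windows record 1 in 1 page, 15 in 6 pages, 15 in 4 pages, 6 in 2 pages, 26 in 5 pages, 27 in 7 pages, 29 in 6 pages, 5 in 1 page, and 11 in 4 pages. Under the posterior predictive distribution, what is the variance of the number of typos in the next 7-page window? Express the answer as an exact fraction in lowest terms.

60473/2116

Total count: 1 + 15 + 15 + 6 + 26 + 27 + 29 + 5 + 11 = 135.
Total exposure: 1 + 6 + 4 + 2 + 5 + 7 + 6 + 1 + 4 = 36 pages.
Conjugate update: add total count to the shape and total exposure to the rate, giving Gamma(163, 46).
The posterior predictive for a window of length T is Negative Binomial with variance T·α'·(β'+T)/β'² = 7·163·53/2116 = 60473/2116.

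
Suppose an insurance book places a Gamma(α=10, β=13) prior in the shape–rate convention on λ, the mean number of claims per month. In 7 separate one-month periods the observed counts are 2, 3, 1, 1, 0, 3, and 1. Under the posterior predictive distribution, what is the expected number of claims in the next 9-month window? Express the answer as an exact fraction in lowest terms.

Total count: 2 + 3 + 1 + 1 + 0 + 3 + 1 = 11.
Total exposure: 7 months.
Posterior: α' = 10 + 11 = 21, β' = 13 + 7 = 20.
Predictive mean over a 9-month window = T·E[λ|data] = 9·21/20 = 189/20.

189/20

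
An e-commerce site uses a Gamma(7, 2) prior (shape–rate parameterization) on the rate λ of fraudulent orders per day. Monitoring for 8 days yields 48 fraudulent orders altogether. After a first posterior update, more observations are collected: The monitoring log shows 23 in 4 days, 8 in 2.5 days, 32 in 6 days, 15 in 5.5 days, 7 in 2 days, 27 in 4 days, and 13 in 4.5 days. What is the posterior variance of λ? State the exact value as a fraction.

Total count 48 over total exposure 8 days.
After the first batch: Gamma(7 + 48, 2 + 8) = Gamma(55, 10).
Total count: 23 + 8 + 32 + 15 + 7 + 27 + 13 = 125.
Total exposure: 4 + 2.5 + 6 + 5.5 + 2 + 4 + 4.5 = 28.5 days.
After the second batch: Gamma(55 + 125, 10 + 28.5) = Gamma(180, 77/2).
Posterior variance = α'/β'² = 180/(5929/4) = 720/5929.

720/5929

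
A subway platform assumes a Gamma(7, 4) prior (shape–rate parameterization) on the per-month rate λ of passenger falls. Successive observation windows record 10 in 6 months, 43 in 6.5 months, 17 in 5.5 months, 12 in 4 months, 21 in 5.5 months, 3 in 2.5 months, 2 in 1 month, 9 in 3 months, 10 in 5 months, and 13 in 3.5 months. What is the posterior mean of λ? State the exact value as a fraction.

98/31

Total count: 10 + 43 + 17 + 12 + 21 + 3 + 2 + 9 + 10 + 13 = 140.
Total exposure: 6 + 6.5 + 5.5 + 4 + 5.5 + 2.5 + 1 + 3 + 5 + 3.5 = 42.5 months.
Conjugate update: add total count to the shape and total exposure to the rate, giving Gamma(147, 93/2).
Posterior mean = α'/β' = 147/(93/2) = 98/31.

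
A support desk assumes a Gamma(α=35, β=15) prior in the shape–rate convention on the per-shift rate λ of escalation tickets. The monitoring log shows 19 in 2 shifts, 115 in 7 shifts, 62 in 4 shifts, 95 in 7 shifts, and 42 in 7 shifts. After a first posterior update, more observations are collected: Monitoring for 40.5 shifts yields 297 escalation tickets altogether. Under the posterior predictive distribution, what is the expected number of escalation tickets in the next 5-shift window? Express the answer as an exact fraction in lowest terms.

1330/33

Total count: 19 + 115 + 62 + 95 + 42 = 333.
Total exposure: 2 + 7 + 4 + 7 + 7 = 27 shifts.
After the first batch: Gamma(35 + 333, 15 + 27) = Gamma(368, 42).
Total count 297 over total exposure 40.5 shifts.
After the second batch: Gamma(368 + 297, 42 + 40.5) = Gamma(665, 165/2).
Predictive mean over a 5-shift window = T·E[λ|data] = 5·665/(165/2) = 1330/33.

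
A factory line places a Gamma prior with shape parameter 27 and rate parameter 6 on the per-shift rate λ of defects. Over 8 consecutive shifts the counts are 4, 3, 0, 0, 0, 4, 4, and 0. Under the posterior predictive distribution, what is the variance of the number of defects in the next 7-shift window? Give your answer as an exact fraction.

63/2

Total count: 4 + 3 + 0 + 0 + 0 + 4 + 4 + 0 = 15.
Total exposure: 8 shifts.
Gamma(α, β) with Poisson data over total exposure Σt gives posterior Gamma(α+Σx, β+Σt) = Gamma(42, 14).
The posterior predictive for a window of length T is Negative Binomial with variance T·α'·(β'+T)/β'² = 7·42·21/196 = 63/2.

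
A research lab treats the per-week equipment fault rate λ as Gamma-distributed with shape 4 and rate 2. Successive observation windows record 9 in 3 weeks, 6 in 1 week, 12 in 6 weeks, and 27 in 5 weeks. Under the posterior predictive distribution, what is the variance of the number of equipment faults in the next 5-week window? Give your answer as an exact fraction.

6380/289

Total count: 9 + 6 + 12 + 27 = 54.
Total exposure: 3 + 1 + 6 + 5 = 15 weeks.
The Gamma prior is conjugate for the Poisson rate, so λ | data ~ Gamma(4+54, 2+15) = Gamma(58, 17).
The posterior predictive for a window of length T is Negative Binomial with variance T·α'·(β'+T)/β'² = 5·58·22/289 = 6380/289.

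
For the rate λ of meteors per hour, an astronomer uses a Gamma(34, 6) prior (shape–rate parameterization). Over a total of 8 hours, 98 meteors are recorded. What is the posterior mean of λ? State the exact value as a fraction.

Total count 98 over total exposure 8 hours.
The Gamma prior is conjugate for the Poisson rate, so λ | data ~ Gamma(34+98, 6+8) = Gamma(132, 14).
Posterior mean = α'/β' = 132/14 = 66/7.

66/7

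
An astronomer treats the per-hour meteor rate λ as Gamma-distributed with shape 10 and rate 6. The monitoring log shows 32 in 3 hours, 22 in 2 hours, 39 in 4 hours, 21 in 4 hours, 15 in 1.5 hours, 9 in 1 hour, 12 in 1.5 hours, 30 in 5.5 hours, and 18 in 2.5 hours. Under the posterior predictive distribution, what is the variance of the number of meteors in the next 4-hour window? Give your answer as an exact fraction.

29120/961

Total count: 32 + 22 + 39 + 21 + 15 + 9 + 12 + 30 + 18 = 198.
Total exposure: 3 + 2 + 4 + 4 + 1.5 + 1 + 1.5 + 5.5 + 2.5 = 25 hours.
Posterior: α' = 10 + 198 = 208, β' = 6 + 25 = 31.
The posterior predictive for a window of length T is Negative Binomial with variance T·α'·(β'+T)/β'² = 4·208·35/961 = 29120/961.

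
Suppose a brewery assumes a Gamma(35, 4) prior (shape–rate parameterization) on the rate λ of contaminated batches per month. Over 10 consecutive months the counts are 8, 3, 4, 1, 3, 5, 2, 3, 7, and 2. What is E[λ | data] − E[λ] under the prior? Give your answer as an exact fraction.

Total count: 8 + 3 + 4 + 1 + 3 + 5 + 2 + 3 + 7 + 2 = 38.
Total exposure: 10 months.
Posterior: α' = 35 + 38 = 73, β' = 4 + 10 = 14.
Posterior mean = 73/14 = 73/14; prior mean = 35/4 = 35/4. Difference = 73/14 − 35/4 = -99/28.

-99/28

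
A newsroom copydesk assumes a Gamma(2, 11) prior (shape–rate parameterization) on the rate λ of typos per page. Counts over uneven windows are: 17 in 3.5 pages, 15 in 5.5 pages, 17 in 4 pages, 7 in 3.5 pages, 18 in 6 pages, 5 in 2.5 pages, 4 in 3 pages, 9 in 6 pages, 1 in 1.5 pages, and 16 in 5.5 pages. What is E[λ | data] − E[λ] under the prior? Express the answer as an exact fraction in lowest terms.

Total count: 17 + 15 + 17 + 7 + 18 + 5 + 4 + 9 + 1 + 16 = 109.
Total exposure: 3.5 + 5.5 + 4 + 3.5 + 6 + 2.5 + 3 + 6 + 1.5 + 5.5 = 41 pages.
The Gamma prior is conjugate for the Poisson rate, so λ | data ~ Gamma(2+109, 11+41) = Gamma(111, 52).
Posterior mean = 111/52 = 111/52; prior mean = 2/11 = 2/11. Difference = 111/52 − 2/11 = 1117/572.

1117/572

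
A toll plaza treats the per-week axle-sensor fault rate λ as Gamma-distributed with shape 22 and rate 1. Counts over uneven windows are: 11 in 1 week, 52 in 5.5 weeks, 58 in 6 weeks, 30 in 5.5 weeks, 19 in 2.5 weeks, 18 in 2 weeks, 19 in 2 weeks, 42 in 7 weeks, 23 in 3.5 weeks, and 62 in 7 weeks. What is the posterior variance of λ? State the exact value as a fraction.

Total count: 11 + 52 + 58 + 30 + 19 + 18 + 19 + 42 + 23 + 62 = 334.
Total exposure: 1 + 5.5 + 6 + 5.5 + 2.5 + 2 + 2 + 7 + 3.5 + 7 = 42 weeks.
Posterior: α' = 22 + 334 = 356, β' = 1 + 42 = 43.
Posterior variance = α'/β'² = 356/1849.

356/1849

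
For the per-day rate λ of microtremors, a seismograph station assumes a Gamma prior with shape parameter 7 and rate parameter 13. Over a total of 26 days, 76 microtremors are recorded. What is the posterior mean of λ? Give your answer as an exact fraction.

83/39

Total count 76 over total exposure 26 days.
Gamma(α, β) with Poisson data over total exposure Σt gives posterior Gamma(α+Σx, β+Σt) = Gamma(83, 39).
Posterior mean = α'/β' = 83/39.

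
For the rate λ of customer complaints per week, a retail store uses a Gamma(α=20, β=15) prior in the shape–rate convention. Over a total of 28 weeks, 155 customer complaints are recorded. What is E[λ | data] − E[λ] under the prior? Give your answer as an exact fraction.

Total count 155 over total exposure 28 weeks.
Gamma(α, β) with Poisson data over total exposure Σt gives posterior Gamma(α+Σx, β+Σt) = Gamma(175, 43).
Posterior mean = 175/43 = 175/43; prior mean = 20/15 = 4/3. Difference = 175/43 − 4/3 = 353/129.

353/129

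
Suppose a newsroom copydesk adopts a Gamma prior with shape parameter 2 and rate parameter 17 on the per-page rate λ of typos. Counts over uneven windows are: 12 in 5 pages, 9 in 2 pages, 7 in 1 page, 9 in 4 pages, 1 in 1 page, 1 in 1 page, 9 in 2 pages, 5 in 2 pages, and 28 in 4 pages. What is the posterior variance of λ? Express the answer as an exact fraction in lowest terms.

83/1521

Total count: 12 + 9 + 7 + 9 + 1 + 1 + 9 + 5 + 28 = 81.
Total exposure: 5 + 2 + 1 + 4 + 1 + 1 + 2 + 2 + 4 = 22 pages.
The Gamma prior is conjugate for the Poisson rate, so λ | data ~ Gamma(2+81, 17+22) = Gamma(83, 39).
Posterior variance = α'/β'² = 83/1521.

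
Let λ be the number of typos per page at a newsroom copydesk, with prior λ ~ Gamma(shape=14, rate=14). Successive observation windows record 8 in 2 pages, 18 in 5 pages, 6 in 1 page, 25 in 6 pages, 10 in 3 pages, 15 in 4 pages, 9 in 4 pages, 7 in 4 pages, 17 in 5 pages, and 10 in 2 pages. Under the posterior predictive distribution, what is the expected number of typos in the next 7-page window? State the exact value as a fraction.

973/50

Total count: 8 + 18 + 6 + 25 + 10 + 15 + 9 + 7 + 17 + 10 = 125.
Total exposure: 2 + 5 + 1 + 6 + 3 + 4 + 4 + 4 + 5 + 2 = 36 pages.
Posterior: α' = 14 + 125 = 139, β' = 14 + 36 = 50.
Predictive mean over a 7-page window = T·E[λ|data] = 7·139/50 = 973/50.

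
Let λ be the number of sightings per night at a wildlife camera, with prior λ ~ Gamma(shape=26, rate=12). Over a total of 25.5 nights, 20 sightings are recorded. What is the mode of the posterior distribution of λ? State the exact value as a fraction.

6/5

Total count 20 over total exposure 25.5 nights.
Conjugate update: add total count to the shape and total exposure to the rate, giving Gamma(46, 75/2).
Posterior mode = (α'−1)/β' = 45/(75/2) = 6/5.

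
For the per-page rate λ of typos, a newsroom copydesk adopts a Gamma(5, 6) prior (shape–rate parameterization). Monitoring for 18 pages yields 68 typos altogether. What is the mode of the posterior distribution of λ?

3

Total count 68 over total exposure 18 pages.
Posterior: α' = 5 + 68 = 73, β' = 6 + 18 = 24.
Posterior mode = (α'−1)/β' = 72/24 = 3.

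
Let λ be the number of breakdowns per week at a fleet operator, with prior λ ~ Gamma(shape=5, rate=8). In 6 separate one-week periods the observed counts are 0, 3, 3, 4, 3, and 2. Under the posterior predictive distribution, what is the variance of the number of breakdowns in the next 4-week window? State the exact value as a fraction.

Total count: 0 + 3 + 3 + 4 + 3 + 2 = 15.
Total exposure: 6 weeks.
By Gamma–Poisson conjugacy, the posterior is Gamma(α + Σx, β + Σt) = Gamma(5 + 15, 8 + 6) = Gamma(20, 14).
The posterior predictive for a window of length T is Negative Binomial with variance T·α'·(β'+T)/β'² = 4·20·18/196 = 360/49.

360/49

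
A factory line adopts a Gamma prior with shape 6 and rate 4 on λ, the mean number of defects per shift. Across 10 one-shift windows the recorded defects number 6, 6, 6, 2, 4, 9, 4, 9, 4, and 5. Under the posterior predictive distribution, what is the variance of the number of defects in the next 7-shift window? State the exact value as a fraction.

Total count: 6 + 6 + 6 + 2 + 4 + 9 + 4 + 9 + 4 + 5 = 55.
Total exposure: 10 shifts.
Conjugate update: add total count to the shape and total exposure to the rate, giving Gamma(61, 14).
The posterior predictive for a window of length T is Negative Binomial with variance T·α'·(β'+T)/β'² = 7·61·21/196 = 183/4.

183/4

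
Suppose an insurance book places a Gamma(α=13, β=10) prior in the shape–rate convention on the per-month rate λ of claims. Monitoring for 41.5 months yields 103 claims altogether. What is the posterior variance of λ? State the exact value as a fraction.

Total count 103 over total exposure 41.5 months.
By Gamma–Poisson conjugacy, the posterior is Gamma(α + Σx, β + Σt) = Gamma(13 + 103, 10 + 41.5) = Gamma(116, 103/2).
Posterior variance = α'/β'² = 116/(10609/4) = 464/10609.

464/10609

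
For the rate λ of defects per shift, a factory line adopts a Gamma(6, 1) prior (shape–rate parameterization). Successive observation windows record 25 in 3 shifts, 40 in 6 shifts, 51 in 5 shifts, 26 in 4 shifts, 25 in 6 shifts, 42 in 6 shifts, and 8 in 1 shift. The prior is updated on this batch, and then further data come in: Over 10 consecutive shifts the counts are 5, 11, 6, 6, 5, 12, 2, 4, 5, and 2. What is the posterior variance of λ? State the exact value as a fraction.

281/1764

Total count: 25 + 40 + 51 + 26 + 25 + 42 + 8 = 217.
Total exposure: 3 + 6 + 5 + 4 + 6 + 6 + 1 = 31 shifts.
After the first batch: Gamma(6 + 217, 1 + 31) = Gamma(223, 32).
Total count: 5 + 11 + 6 + 6 + 5 + 12 + 2 + 4 + 5 + 2 = 58.
Total exposure: 10 shifts.
After the second batch: Gamma(223 + 58, 32 + 10) = Gamma(281, 42).
Posterior variance = α'/β'² = 281/1764.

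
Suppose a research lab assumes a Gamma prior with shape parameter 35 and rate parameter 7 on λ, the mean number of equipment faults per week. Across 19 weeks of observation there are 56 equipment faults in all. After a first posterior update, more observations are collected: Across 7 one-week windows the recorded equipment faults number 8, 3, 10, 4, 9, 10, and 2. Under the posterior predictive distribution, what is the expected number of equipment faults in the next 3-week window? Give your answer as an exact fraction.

Total count 56 over total exposure 19 weeks.
After the first batch: Gamma(35 + 56, 7 + 19) = Gamma(91, 26).
Total count: 8 + 3 + 10 + 4 + 9 + 10 + 2 = 46.
Total exposure: 7 weeks.
After the second batch: Gamma(91 + 46, 26 + 7) = Gamma(137, 33).
Predictive mean over a 3-week window = T·E[λ|data] = 3·137/33 = 137/11.

137/11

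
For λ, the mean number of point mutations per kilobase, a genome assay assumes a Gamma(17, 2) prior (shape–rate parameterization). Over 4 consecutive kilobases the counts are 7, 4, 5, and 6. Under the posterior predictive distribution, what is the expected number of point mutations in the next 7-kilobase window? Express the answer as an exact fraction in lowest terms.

91/2

Total count: 7 + 4 + 5 + 6 = 22.
Total exposure: 4 kilobases.
Posterior: α' = 17 + 22 = 39, β' = 2 + 4 = 6.
Predictive mean over a 7-kilobase window = T·E[λ|data] = 7·39/6 = 91/2.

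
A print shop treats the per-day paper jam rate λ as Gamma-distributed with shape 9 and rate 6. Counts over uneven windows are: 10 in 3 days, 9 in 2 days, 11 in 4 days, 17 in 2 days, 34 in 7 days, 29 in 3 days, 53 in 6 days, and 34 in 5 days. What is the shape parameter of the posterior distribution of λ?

Total count: 10 + 9 + 11 + 17 + 34 + 29 + 53 + 34 = 197.
Total exposure: 3 + 2 + 4 + 2 + 7 + 3 + 6 + 5 = 32 days.
Conjugate update: add total count to the shape and total exposure to the rate, giving Gamma(206, 38).

206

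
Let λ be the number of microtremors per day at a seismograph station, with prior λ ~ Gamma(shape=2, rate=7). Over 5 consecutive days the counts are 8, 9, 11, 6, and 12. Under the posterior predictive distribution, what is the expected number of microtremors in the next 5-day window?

Total count: 8 + 9 + 11 + 6 + 12 = 46.
Total exposure: 5 days.
Posterior: α' = 2 + 46 = 48, β' = 7 + 5 = 12.
Predictive mean over a 5-day window = T·E[λ|data] = 5·48/12 = 20.

20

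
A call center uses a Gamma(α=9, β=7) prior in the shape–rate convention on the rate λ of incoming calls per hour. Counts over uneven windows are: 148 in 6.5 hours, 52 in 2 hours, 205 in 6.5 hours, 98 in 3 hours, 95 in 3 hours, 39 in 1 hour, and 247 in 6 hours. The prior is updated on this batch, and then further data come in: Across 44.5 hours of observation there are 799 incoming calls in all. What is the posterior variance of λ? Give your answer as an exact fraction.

752/2809

Total count: 148 + 52 + 205 + 98 + 95 + 39 + 247 = 884.
Total exposure: 6.5 + 2 + 6.5 + 3 + 3 + 1 + 6 = 28 hours.
After the first batch: Gamma(9 + 884, 7 + 28) = Gamma(893, 35).
Total count 799 over total exposure 44.5 hours.
After the second batch: Gamma(893 + 799, 35 + 44.5) = Gamma(1692, 159/2).
Posterior variance = α'/β'² = 1692/(25281/4) = 752/2809.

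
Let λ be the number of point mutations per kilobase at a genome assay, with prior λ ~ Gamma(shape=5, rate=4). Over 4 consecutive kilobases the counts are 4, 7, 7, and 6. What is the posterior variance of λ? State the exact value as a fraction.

29/64

Total count: 4 + 7 + 7 + 6 = 24.
Total exposure: 4 kilobases.
Conjugate update: add total count to the shape and total exposure to the rate, giving Gamma(29, 8).
Posterior variance = α'/β'² = 29/64.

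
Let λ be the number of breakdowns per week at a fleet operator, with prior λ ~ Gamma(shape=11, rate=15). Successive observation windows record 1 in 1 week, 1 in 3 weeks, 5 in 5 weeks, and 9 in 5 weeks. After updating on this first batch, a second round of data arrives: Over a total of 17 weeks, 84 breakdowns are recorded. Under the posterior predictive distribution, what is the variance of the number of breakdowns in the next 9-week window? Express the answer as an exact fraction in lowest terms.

54945/2116

Total count: 1 + 1 + 5 + 9 = 16.
Total exposure: 1 + 3 + 5 + 5 = 14 weeks.
After the first batch: Gamma(11 + 16, 15 + 14) = Gamma(27, 29).
Total count 84 over total exposure 17 weeks.
After the second batch: Gamma(27 + 84, 29 + 17) = Gamma(111, 46).
The posterior predictive for a window of length T is Negative Binomial with variance T·α'·(β'+T)/β'² = 9·111·55/2116 = 54945/2116.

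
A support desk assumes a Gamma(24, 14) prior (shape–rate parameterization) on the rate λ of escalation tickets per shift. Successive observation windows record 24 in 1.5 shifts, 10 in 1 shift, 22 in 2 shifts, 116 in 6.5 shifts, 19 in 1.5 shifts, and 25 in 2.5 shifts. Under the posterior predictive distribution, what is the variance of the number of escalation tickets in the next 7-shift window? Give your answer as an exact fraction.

Total count: 24 + 10 + 22 + 116 + 19 + 25 = 216.
Total exposure: 1.5 + 1 + 2 + 6.5 + 1.5 + 2.5 = 15 shifts.
By Gamma–Poisson conjugacy, the posterior is Gamma(α + Σx, β + Σt) = Gamma(24 + 216, 14 + 15) = Gamma(240, 29).
The posterior predictive for a window of length T is Negative Binomial with variance T·α'·(β'+T)/β'² = 7·240·36/841 = 60480/841.

60480/841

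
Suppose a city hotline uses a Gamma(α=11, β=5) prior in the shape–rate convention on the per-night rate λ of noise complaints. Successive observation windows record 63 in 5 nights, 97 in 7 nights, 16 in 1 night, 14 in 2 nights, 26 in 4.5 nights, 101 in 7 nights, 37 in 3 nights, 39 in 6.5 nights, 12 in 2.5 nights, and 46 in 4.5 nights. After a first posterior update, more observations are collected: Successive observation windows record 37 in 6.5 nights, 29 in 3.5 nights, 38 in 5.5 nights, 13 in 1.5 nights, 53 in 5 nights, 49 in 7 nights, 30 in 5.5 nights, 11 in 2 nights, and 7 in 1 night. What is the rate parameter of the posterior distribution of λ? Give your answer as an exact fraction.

171/2

Total count: 63 + 97 + 16 + 14 + 26 + 101 + 37 + 39 + 12 + 46 = 451.
Total exposure: 5 + 7 + 1 + 2 + 4.5 + 7 + 3 + 6.5 + 2.5 + 4.5 = 43 nights.
After the first batch: Gamma(11 + 451, 5 + 43) = Gamma(462, 48).
Total count: 37 + 29 + 38 + 13 + 53 + 49 + 30 + 11 + 7 = 267.
Total exposure: 6.5 + 3.5 + 5.5 + 1.5 + 5 + 7 + 5.5 + 2 + 1 = 37.5 nights.
After the second batch: Gamma(462 + 267, 48 + 37.5) = Gamma(729, 171/2).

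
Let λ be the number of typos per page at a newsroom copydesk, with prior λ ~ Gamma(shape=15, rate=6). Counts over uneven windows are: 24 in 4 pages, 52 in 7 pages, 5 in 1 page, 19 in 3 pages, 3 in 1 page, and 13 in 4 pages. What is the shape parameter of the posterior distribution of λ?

131

Total count: 24 + 52 + 5 + 19 + 3 + 13 = 116.
Total exposure: 4 + 7 + 1 + 3 + 1 + 4 = 20 pages.
Posterior: α' = 15 + 116 = 131, β' = 6 + 20 = 26.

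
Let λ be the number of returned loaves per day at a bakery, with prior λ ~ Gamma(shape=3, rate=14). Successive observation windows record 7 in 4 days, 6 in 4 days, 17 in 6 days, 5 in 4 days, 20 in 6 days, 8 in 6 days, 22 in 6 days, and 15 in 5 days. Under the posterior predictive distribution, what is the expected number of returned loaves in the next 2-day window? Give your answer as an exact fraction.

Total count: 7 + 6 + 17 + 5 + 20 + 8 + 22 + 15 = 100.
Total exposure: 4 + 4 + 6 + 4 + 6 + 6 + 6 + 5 = 41 days.
Conjugate update: add total count to the shape and total exposure to the rate, giving Gamma(103, 55).
Predictive mean over a 2-day window = T·E[λ|data] = 2·103/55 = 206/55.

206/55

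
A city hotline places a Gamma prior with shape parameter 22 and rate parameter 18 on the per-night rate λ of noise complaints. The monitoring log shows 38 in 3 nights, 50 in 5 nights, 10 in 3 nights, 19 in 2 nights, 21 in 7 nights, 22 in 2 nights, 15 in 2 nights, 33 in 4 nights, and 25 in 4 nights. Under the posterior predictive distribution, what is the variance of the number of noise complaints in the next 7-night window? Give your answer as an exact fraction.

20349/500

Total count: 38 + 50 + 10 + 19 + 21 + 22 + 15 + 33 + 25 = 233.
Total exposure: 3 + 5 + 3 + 2 + 7 + 2 + 2 + 4 + 4 = 32 nights.
Gamma(α, β) with Poisson data over total exposure Σt gives posterior Gamma(α+Σx, β+Σt) = Gamma(255, 50).
The posterior predictive for a window of length T is Negative Binomial with variance T·α'·(β'+T)/β'² = 7·255·57/2500 = 20349/500.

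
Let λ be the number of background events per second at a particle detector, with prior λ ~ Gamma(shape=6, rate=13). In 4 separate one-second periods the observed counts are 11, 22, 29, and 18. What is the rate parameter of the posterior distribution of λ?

17

Total count: 11 + 22 + 29 + 18 = 80.
Total exposure: 4 seconds.
Conjugate update: add total count to the shape and total exposure to the rate, giving Gamma(86, 17).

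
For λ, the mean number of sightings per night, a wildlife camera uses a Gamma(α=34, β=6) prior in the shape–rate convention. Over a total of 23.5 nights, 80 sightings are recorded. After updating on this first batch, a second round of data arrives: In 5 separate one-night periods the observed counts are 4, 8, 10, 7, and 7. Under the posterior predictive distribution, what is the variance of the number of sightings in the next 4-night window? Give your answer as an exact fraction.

Total count 80 over total exposure 23.5 nights.
After the first batch: Gamma(34 + 80, 6 + 23.5) = Gamma(114, 59/2).
Total count: 4 + 8 + 10 + 7 + 7 = 36.
Total exposure: 5 nights.
After the second batch: Gamma(114 + 36, 59/2 + 5) = Gamma(150, 69/2).
The posterior predictive for a window of length T is Negative Binomial with variance T·α'·(β'+T)/β'² = 4·150·(77/2)/(4761/4) = 30800/1587.

30800/1587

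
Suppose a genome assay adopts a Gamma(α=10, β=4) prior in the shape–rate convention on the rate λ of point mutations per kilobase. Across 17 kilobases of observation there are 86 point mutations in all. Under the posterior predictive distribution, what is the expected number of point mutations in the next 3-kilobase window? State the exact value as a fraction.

Total count 86 over total exposure 17 kilobases.
Posterior: α' = 10 + 86 = 96, β' = 4 + 17 = 21.
Predictive mean over a 3-kilobase window = T·E[λ|data] = 3·96/21 = 96/7.

96/7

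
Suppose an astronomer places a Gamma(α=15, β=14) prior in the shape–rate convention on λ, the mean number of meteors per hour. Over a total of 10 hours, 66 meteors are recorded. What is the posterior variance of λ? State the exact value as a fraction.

9/64

Total count 66 over total exposure 10 hours.
Gamma(α, β) with Poisson data over total exposure Σt gives posterior Gamma(α+Σx, β+Σt) = Gamma(81, 24).
Posterior variance = α'/β'² = 81/576 = 9/64.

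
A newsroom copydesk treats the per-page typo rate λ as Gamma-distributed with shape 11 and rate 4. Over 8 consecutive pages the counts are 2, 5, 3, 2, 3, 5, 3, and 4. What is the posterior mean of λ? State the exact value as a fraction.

19/6

Total count: 2 + 5 + 3 + 2 + 3 + 5 + 3 + 4 = 27.
Total exposure: 8 pages.
By Gamma–Poisson conjugacy, the posterior is Gamma(α + Σx, β + Σt) = Gamma(11 + 27, 4 + 8) = Gamma(38, 12).
Posterior mean = α'/β' = 38/12 = 19/6.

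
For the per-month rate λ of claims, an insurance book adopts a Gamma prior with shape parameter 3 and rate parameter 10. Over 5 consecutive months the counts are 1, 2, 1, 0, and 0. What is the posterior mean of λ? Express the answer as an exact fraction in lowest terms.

Total count: 1 + 2 + 1 + 0 + 0 = 4.
Total exposure: 5 months.
Conjugate update: add total count to the shape and total exposure to the rate, giving Gamma(7, 15).
Posterior mean = α'/β' = 7/15.

7/15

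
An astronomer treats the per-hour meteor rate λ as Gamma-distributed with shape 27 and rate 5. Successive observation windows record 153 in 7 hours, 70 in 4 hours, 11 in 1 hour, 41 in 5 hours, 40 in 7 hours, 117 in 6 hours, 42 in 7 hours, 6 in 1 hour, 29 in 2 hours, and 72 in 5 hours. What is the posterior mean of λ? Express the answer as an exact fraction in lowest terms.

304/25

Total count: 153 + 70 + 11 + 41 + 40 + 117 + 42 + 6 + 29 + 72 = 581.
Total exposure: 7 + 4 + 1 + 5 + 7 + 6 + 7 + 1 + 2 + 5 = 45 hours.
Posterior: α' = 27 + 581 = 608, β' = 5 + 45 = 50.
Posterior mean = α'/β' = 608/50 = 304/25.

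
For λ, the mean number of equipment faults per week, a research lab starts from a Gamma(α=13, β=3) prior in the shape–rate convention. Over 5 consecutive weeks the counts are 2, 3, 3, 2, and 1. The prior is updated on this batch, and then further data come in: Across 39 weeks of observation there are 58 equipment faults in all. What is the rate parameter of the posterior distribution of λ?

Total count: 2 + 3 + 3 + 2 + 1 = 11.
Total exposure: 5 weeks.
After the first batch: Gamma(13 + 11, 3 + 5) = Gamma(24, 8).
Total count 58 over total exposure 39 weeks.
After the second batch: Gamma(24 + 58, 8 + 39) = Gamma(82, 47).

47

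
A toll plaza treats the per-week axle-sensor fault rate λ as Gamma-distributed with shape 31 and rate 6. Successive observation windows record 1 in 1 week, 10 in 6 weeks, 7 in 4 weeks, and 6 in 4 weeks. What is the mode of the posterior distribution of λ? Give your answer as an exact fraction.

Total count: 1 + 10 + 7 + 6 = 24.
Total exposure: 1 + 6 + 4 + 4 = 15 weeks.
Posterior: α' = 31 + 24 = 55, β' = 6 + 15 = 21.
Posterior mode = (α'−1)/β' = 54/21 = 18/7.

18/7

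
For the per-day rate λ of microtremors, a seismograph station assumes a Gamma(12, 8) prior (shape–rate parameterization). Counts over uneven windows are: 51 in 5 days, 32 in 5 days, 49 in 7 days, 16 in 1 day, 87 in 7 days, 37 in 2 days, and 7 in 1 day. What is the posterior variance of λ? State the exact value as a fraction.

97/432

Total count: 51 + 32 + 49 + 16 + 87 + 37 + 7 = 279.
Total exposure: 5 + 5 + 7 + 1 + 7 + 2 + 1 = 28 days.
The Gamma prior is conjugate for the Poisson rate, so λ | data ~ Gamma(12+279, 8+28) = Gamma(291, 36).
Posterior variance = α'/β'² = 291/1296 = 97/432.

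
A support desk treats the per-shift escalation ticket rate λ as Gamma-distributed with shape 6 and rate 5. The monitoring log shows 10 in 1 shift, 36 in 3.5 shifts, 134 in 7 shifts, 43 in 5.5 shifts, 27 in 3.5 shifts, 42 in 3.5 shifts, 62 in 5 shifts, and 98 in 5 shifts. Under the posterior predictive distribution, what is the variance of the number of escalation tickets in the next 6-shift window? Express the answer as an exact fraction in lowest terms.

Total count: 10 + 36 + 134 + 43 + 27 + 42 + 62 + 98 = 452.
Total exposure: 1 + 3.5 + 7 + 5.5 + 3.5 + 3.5 + 5 + 5 = 34 shifts.
Posterior: α' = 6 + 452 = 458, β' = 5 + 34 = 39.
The posterior predictive for a window of length T is Negative Binomial with variance T·α'·(β'+T)/β'² = 6·458·45/1521 = 13740/169.

13740/169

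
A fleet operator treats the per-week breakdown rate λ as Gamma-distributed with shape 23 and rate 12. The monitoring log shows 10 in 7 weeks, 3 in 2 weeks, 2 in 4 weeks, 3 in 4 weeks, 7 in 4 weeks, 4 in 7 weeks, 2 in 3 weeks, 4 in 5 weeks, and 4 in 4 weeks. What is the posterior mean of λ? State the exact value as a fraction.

31/26

Total count: 10 + 3 + 2 + 3 + 7 + 4 + 2 + 4 + 4 = 39.
Total exposure: 7 + 2 + 4 + 4 + 4 + 7 + 3 + 5 + 4 = 40 weeks.
Conjugate update: add total count to the shape and total exposure to the rate, giving Gamma(62, 52).
Posterior mean = α'/β' = 62/52 = 31/26.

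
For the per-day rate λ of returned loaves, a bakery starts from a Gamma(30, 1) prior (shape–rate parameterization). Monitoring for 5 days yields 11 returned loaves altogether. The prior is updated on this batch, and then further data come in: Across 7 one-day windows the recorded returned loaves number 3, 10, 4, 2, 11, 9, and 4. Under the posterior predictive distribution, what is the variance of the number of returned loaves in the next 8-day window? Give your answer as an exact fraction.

Total count 11 over total exposure 5 days.
After the first batch: Gamma(30 + 11, 1 + 5) = Gamma(41, 6).
Total count: 3 + 10 + 4 + 2 + 11 + 9 + 4 = 43.
Total exposure: 7 days.
After the second batch: Gamma(41 + 43, 6 + 7) = Gamma(84, 13).
The posterior predictive for a window of length T is Negative Binomial with variance T·α'·(β'+T)/β'² = 8·84·21/169 = 14112/169.

14112/169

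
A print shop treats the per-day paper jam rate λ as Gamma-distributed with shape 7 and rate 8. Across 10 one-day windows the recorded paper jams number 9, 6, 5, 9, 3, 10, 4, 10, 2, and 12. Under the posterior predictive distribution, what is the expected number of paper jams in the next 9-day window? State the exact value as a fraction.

Total count: 9 + 6 + 5 + 9 + 3 + 10 + 4 + 10 + 2 + 12 = 70.
Total exposure: 10 days.
The Gamma prior is conjugate for the Poisson rate, so λ | data ~ Gamma(7+70, 8+10) = Gamma(77, 18).
Predictive mean over a 9-day window = T·E[λ|data] = 9·77/18 = 77/2.

77/2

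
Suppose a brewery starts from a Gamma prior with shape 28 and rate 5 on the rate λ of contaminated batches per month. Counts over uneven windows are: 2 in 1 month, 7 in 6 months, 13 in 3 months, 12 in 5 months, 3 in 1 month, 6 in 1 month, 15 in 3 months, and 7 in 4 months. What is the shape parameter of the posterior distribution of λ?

Total count: 2 + 7 + 13 + 12 + 3 + 6 + 15 + 7 = 65.
Total exposure: 1 + 6 + 3 + 5 + 1 + 1 + 3 + 4 = 24 months.
The Gamma prior is conjugate for the Poisson rate, so λ | data ~ Gamma(28+65, 5+24) = Gamma(93, 29).

93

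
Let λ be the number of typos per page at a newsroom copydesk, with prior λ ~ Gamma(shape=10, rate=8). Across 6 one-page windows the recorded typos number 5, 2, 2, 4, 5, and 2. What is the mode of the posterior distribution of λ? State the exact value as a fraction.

Total count: 5 + 2 + 2 + 4 + 5 + 2 = 20.
Total exposure: 6 pages.
By Gamma–Poisson conjugacy, the posterior is Gamma(α + Σx, β + Σt) = Gamma(10 + 20, 8 + 6) = Gamma(30, 14).
Posterior mode = (α'−1)/β' = 29/14.

29/14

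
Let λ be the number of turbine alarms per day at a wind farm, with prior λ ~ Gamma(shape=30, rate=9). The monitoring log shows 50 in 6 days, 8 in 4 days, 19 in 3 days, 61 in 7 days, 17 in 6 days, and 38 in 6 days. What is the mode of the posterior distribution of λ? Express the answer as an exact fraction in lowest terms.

222/41

Total count: 50 + 8 + 19 + 61 + 17 + 38 = 193.
Total exposure: 6 + 4 + 3 + 7 + 6 + 6 = 32 days.
The Gamma prior is conjugate for the Poisson rate, so λ | data ~ Gamma(30+193, 9+32) = Gamma(223, 41).
Posterior mode = (α'−1)/β' = 222/41.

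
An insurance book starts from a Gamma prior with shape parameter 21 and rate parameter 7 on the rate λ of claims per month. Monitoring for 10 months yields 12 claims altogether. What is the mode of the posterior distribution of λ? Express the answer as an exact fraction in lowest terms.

32/17

Total count 12 over total exposure 10 months.
Gamma(α, β) with Poisson data over total exposure Σt gives posterior Gamma(α+Σx, β+Σt) = Gamma(33, 17).
Posterior mode = (α'−1)/β' = 32/17.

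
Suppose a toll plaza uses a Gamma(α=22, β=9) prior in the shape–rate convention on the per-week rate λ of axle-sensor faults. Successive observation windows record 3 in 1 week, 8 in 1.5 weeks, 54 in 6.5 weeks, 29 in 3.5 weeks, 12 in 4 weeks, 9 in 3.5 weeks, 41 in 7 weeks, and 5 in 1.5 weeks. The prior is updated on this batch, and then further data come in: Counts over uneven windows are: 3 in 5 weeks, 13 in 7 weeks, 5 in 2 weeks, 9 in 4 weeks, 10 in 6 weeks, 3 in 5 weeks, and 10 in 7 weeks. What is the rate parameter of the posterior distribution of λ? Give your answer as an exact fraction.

Total count: 3 + 8 + 54 + 29 + 12 + 9 + 41 + 5 = 161.
Total exposure: 1 + 1.5 + 6.5 + 3.5 + 4 + 3.5 + 7 + 1.5 = 28.5 weeks.
After the first batch: Gamma(22 + 161, 9 + 28.5) = Gamma(183, 75/2).
Total count: 3 + 13 + 5 + 9 + 10 + 3 + 10 = 53.
Total exposure: 5 + 7 + 2 + 4 + 6 + 5 + 7 = 36 weeks.
After the second batch: Gamma(183 + 53, 75/2 + 36) = Gamma(236, 147/2).

147/2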